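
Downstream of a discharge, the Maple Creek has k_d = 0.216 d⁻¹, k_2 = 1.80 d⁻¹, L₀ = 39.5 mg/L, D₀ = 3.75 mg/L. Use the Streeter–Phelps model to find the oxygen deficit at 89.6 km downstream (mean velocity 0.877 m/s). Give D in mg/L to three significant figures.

D ≈ 3.98 mg/L

Travel time t = x/v = 89.6 km / (0.877 m/s) = 89600 m / 0.877 m/s = 102200 s = 1.182 d.
k_d L₀/(k_2−k_d) = 0.216×39.5/(1.80−0.216) = 8.532/1.584 = 5.386 mg/L.
e^(−k_d t) = e^(−0.216×1.182) = 0.7746; e^(−k_2 t) = e^(−1.80×1.182) = 0.1190.
D = 5.386 × (0.7746 − 0.1190) + 3.75 × 0.1190 = 3.531 + 0.4463 = 3.977 mg/L.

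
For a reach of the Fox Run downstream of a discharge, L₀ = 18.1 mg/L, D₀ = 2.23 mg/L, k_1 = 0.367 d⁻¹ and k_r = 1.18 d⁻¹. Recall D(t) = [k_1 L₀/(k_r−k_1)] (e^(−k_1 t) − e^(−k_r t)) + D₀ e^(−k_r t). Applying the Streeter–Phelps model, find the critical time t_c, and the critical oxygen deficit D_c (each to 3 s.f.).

t_c ≈ 1.04 d; D_c ≈ 3.84 mg/L

At the critical point dD/dt = 0, so k_1 L₀ e^(−k_1 t) = k_r D. Substituting D(t) from the Streeter–Phelps equation and solving for t gives
t_c = ln[(k_r/k_1)(1 − D₀(k_r−k_1)/(k_1 L₀))] / (k_r−k_1).
Here k_r−k_1 = 0.8130 d⁻¹ and 1 − D₀(k_r−k_1)/(k_1 L₀) = 1 − 2.23×0.8130/(0.367×18.1) = 0.7271, so
t_c = ln(3.215 × 0.7271) / 0.8130 = 0.8492 / 0.8130 = 1.044 d.
D_c = (k_1/k_r) L₀ e^(−k_1 t_c) = (0.367/1.18) × 18.1 × e^(−0.367×1.044) = 0.3110 × 18.1 × 0.6816 = 3.837 mg/L.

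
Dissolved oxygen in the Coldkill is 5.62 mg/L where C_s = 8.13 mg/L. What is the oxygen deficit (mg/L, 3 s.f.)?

D = C_s − C = 8.13 − 5.62 = 2.51 mg/L.

D ≈ 2.51 mg/L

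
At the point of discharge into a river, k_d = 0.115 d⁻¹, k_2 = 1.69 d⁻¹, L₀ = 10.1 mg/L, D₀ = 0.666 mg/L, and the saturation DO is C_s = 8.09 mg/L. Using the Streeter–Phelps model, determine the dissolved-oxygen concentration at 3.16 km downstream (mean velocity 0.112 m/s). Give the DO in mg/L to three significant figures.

DO ≈ 7.42 mg/L

Travel time t = x/v = 3.16 km / (0.112 m/s) = 3160 m / 0.112 m/s = 28210 s = 0.3266 d.
k_d L₀/(k_2−k_d) = 0.115×10.1/(1.69−0.115) = 1.161/1.575 = 0.7375 mg/L.
e^(−k_d t) = e^(−0.115×0.3266) = 0.9631; e^(−k_2 t) = e^(−1.69×0.3266) = 0.5759.
D = 0.7375 × (0.9631 − 0.5759) + 0.666 × 0.5759 = 0.2856 + 0.3835 = 0.6691 mg/L.
DO = C_s − D = 8.09 − 0.6691 = 7.421 mg/L.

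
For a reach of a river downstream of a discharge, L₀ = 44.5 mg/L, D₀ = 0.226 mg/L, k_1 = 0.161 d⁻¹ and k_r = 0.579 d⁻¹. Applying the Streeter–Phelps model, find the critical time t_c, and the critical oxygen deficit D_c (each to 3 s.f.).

t_c = [1/(k_r−k_1)] ln[(k_r/k_1)(1 − D₀(k_r−k_1)/(k_1 L₀))]
= [1/(0.579−0.161)] ln[(0.579/0.161)(1 − 0.226×0.4180/(0.161×44.5))]
= (1/0.4180) ln[3.596 × 0.9868] = 2.392 × ln(3.549) = 2.392 × 1.267 = 3.030 d.
L(t_c) = L₀ e^(−k_1 t_c) = 44.5 × 0.6139 = 27.32 mg/L, and at the critical point k_r D_c = k_1 L, so D_c = (0.161/0.579) × 27.32 = 7.597 mg/L.

t_c ≈ 3.03 d; D_c ≈ 7.60 mg/L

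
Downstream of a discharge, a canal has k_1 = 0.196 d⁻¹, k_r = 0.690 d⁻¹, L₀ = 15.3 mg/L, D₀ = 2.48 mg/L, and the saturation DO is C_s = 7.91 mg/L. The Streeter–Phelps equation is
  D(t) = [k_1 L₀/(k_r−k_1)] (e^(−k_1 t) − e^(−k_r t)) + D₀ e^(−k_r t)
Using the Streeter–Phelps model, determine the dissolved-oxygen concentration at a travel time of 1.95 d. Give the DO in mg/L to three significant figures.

DO ≈ 4.70 mg/L

k_1 L₀/(k_r−k_1) = 0.196×15.3/(0.690−0.196) = 2.999/0.4940 = 6.070 mg/L.
e^(−k_1 t) = e^(−0.196×1.950) = 0.6824; e^(−k_r t) = e^(−0.690×1.950) = 0.2604.
D = 6.070 × (0.6824 − 0.2604) + 2.48 × 0.2604 = 2.561 + 0.6458 = 3.207 mg/L.
DO = C_s − D = 7.91 − 3.207 = 4.703 mg/L.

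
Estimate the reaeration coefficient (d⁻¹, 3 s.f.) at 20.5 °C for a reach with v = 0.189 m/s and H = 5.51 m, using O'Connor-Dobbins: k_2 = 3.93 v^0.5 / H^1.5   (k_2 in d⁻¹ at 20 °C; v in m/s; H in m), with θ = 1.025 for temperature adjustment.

k_2(20) = 3.93 × 0.189^0.5 / 5.51^1.5 = 3.93 × 0.4347 / 12.93 = 0.1321 d⁻¹.
k_2(20.5) = 0.1321 × 1.025^(20.5−20) = 0.1321 × 1.012 = 0.1337 d⁻¹.

k_2 ≈ 0.134 d⁻¹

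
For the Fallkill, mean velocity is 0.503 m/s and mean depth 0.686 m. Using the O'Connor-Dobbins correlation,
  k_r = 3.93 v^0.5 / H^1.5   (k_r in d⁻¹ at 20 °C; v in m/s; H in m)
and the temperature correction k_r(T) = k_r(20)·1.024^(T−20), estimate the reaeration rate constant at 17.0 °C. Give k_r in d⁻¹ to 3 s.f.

k_r(20) = 3.93 × 0.503^0.5 / 0.686^1.5 = 3.93 × 0.7092 / 0.5682 = 4.906 d⁻¹.
k_r(17.0) = 4.906 × 1.024^(17.0−20) = 4.906 × 0.9313 = 4.569 d⁻¹.

k_r ≈ 4.57 d⁻¹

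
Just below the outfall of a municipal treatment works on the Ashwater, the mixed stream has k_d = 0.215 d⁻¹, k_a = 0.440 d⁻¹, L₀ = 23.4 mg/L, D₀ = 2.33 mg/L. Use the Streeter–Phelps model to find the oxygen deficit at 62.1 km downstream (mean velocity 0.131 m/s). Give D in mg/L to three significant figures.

D ≈ 5.08 mg/L

Travel time t = x/v = 62.1 km / (0.131 m/s) = 62100 m / 0.131 m/s = 474000 s = 5.487 d.
k_d L₀/(k_a−k_d) = 0.215×23.4/(0.440−0.215) = 5.031/0.2250 = 22.36 mg/L.
e^(−k_d t) = e^(−0.215×5.487) = 0.3074; e^(−k_a t) = e^(−0.440×5.487) = 0.08945.
D = 22.36 × (0.3074 − 0.08945) + 2.33 × 0.08945 = 4.873 + 0.2084 = 5.082 mg/L.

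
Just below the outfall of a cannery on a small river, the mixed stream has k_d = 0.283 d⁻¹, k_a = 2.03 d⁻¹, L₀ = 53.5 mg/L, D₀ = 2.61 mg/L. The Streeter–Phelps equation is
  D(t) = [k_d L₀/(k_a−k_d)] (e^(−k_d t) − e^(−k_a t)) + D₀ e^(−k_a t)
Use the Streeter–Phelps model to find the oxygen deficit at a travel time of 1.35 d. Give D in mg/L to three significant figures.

k_d L₀/(k_a−k_d) = 0.283×53.5/(2.03−0.283) = 15.14/1.747 = 8.667 mg/L.
e^(−k_d t) = e^(−0.283×1.350) = 0.6825; e^(−k_a t) = e^(−2.03×1.350) = 0.06454.
D = 8.667 × (0.6825 − 0.06454) + 2.61 × 0.06454 = 5.355 + 0.1684 = 5.524 mg/L.

D ≈ 5.52 mg/L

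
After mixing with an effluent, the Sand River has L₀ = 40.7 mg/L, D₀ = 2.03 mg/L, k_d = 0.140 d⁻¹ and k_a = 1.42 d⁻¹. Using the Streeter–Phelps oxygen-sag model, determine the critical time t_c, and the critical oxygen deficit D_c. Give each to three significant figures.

t_c = [1/(k_a−k_d)] ln[(k_a/k_d)(1 − D₀(k_a−k_d)/(k_d L₀))]
= [1/(1.42−0.140)] ln[(1.42/0.140)(1 − 2.03×1.280/(0.140×40.7))]
= (1/1.280) ln[10.14 × 0.5440] = 0.7813 × ln(5.518) = 0.7813 × 1.708 = 1.334 d.
L(t_c) = L₀ e^(−k_d t_c) = 40.7 × 0.8296 = 33.76 mg/L, and at the critical point k_a D_c = k_d L, so D_c = (0.140/1.42) × 33.76 = 3.329 mg/L.

t_c ≈ 1.33 d; D_c ≈ 3.33 mg/L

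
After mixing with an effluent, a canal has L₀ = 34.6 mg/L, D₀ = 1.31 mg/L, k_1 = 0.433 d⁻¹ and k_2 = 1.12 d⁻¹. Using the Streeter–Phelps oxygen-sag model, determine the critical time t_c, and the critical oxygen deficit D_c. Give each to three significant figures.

t_c ≈ 1.29 d; D_c ≈ 7.64 mg/L

At the critical point dD/dt = 0, so k_1 L₀ e^(−k_1 t) = k_2 D. Substituting D(t) from the Streeter–Phelps equation and solving for t gives
t_c = ln[(k_2/k_1)(1 − D₀(k_2−k_1)/(k_1 L₀))] / (k_2−k_1).
Here k_2−k_1 = 0.6870 d⁻¹ and 1 − D₀(k_2−k_1)/(k_1 L₀) = 1 − 1.31×0.6870/(0.433×34.6) = 0.9399, so
t_c = ln(2.587 × 0.9399) / 0.6870 = 0.8884 / 0.6870 = 1.293 d.
L(t_c) = L₀ e^(−k_1 t_c) = 34.6 × 0.5712 = 19.77 mg/L, and at the critical point k_2 D_c = k_1 L, so D_c = (0.433/1.12) × 19.77 = 7.641 mg/L.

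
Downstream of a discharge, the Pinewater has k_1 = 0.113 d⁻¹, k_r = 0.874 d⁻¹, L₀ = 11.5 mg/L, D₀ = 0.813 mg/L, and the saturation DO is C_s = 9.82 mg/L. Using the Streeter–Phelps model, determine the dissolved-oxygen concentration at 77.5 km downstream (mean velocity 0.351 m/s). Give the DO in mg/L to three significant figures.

DO ≈ 8.64 mg/L

Travel time t = x/v = 77.5 km / (0.351 m/s) = 77500 m / 0.351 m/s = 220800 s = 2.556 d.
k_1 L₀/(k_r−k_1) = 0.113×11.5/(0.874−0.113) = 1.300/0.7610 = 1.708 mg/L.
e^(−k_1 t) = e^(−0.113×2.556) = 0.7492; e^(−k_r t) = e^(−0.874×2.556) = 0.1071.
D = 1.708 × (0.7492 − 0.1071) + 0.813 × 0.1071 = 1.096 + 0.08711 = 1.183 mg/L.
DO = C_s − D = 9.82 − 1.183 = 8.637 mg/L.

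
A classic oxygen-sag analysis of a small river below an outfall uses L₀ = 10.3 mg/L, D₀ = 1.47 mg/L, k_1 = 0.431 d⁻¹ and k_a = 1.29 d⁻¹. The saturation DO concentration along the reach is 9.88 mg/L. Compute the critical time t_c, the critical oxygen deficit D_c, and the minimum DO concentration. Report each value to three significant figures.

t_c ≈ 0.887 d; D_c ≈ 2.35 mg/L; min DO ≈ 7.53 mg/L

At the critical point dD/dt = 0, so k_1 L₀ e^(−k_1 t) = k_a D. Substituting D(t) from the Streeter–Phelps equation and solving for t gives
t_c = ln[(k_a/k_1)(1 − D₀(k_a−k_1)/(k_1 L₀))] / (k_a−k_1).
Here k_a−k_1 = 0.8590 d⁻¹ and 1 − D₀(k_a−k_1)/(k_1 L₀) = 1 − 1.47×0.8590/(0.431×10.3) = 0.7156, so
t_c = ln(2.993 × 0.7156) / 0.8590 = 0.7616 / 0.8590 = 0.8866 d.
L(t_c) = L₀ e^(−k_1 t_c) = 10.3 × 0.6824 = 7.029 mg/L, and at the critical point k_a D_c = k_1 L, so D_c = (0.431/1.29) × 7.029 = 2.348 mg/L.
Minimum DO = C_s − D_c = 9.88 − 2.348 = 7.532 mg/L.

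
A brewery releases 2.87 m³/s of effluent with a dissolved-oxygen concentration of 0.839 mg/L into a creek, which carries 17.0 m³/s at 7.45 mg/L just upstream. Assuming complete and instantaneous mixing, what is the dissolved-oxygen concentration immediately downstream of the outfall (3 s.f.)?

Flow-weighted mixing: C = (Q_r C_r + Q_w C_w)/(Q_r + Q_w)
= (17.0×7.45 + 2.87×0.839)/(17.0 + 2.87) = 129.1/19.87 = 6.495 mg/L.

6.50 mg/L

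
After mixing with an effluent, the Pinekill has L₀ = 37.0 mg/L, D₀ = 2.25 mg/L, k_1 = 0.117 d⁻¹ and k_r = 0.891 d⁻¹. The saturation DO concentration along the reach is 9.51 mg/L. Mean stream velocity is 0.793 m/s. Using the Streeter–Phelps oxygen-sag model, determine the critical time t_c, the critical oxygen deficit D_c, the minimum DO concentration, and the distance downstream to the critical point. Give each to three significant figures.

With k_r/k_1 = 7.615 and 1 − D₀(k_r−k_1)/(k_1 L₀) = 0.5977,
t_c = ln(7.615 × 0.5977) / (0.891 − 0.117) = ln(4.552) / 0.7740 = 1.516/0.7740 = 1.958 d.
D_c = (k_1/k_r) L₀ e^(−k_1 t_c) = (0.117/0.891) × 37.0 × e^(−0.117×1.958) = 0.1313 × 37.0 × 0.7953 = 3.864 mg/L.
Minimum DO = C_s − D_c = 9.51 − 3.864 = 5.646 mg/L.
x_c = v t_c = 0.793 m/s × 1.958 d × 86400 s/d = 134200 m ≈ 134 km.

t_c ≈ 1.96 d; D_c ≈ 3.86 mg/L; min DO ≈ 5.65 mg/L; x_c ≈ 134 km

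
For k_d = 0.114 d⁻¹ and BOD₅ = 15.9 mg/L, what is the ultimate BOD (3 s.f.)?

L₀ ≈ 36.6 mg/L

BOD₅ = L₀(1 − e^(−5k_d)) ⇒ L₀ = BOD₅ / (1 − e^(−5×0.114))
= 15.9 / (1 − 0.5655) = 15.9 / 0.4345 = 36.60 mg/L.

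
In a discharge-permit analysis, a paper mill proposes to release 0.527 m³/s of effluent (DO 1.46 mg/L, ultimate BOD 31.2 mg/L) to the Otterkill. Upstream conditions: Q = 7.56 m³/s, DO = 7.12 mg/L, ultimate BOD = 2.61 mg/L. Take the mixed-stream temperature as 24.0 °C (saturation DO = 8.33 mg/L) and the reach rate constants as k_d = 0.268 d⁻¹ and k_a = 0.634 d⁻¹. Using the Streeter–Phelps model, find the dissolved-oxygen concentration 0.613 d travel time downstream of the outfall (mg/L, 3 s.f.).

Mixed DO = (7.56×7.12 + 0.527×1.46)/(7.56+0.527) = 54.60/8.087 = 6.751 mg/L.
Mixed L₀ = (7.56×2.61 + 0.527×31.2)/(8.087) = 36.17/8.087 = 4.473 mg/L.
Initial deficit D₀ = C_s − DO₀ = 8.33 − 6.751 = 1.579 mg/L.
D(0.613) = [0.268×4.473/(0.634−0.268)](e^(−0.268×0.613) − e^(−0.634×0.613)) + 1.579 e^(−0.634×0.613)
= 3.275 × (0.8485 − 0.6780) + 1.579 × 0.6780 = 1.629 mg/L.
DO = 8.33 − 1.629 = 6.701 mg/L.

DO ≈ 6.70 mg/L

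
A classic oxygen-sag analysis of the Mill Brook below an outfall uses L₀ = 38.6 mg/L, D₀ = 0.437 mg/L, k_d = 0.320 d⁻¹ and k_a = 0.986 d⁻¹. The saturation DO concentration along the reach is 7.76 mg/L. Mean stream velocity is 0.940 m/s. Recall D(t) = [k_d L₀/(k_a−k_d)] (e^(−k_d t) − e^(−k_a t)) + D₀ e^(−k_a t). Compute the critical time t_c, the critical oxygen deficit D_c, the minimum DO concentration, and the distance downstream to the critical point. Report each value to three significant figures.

With k_a/k_d = 3.081 and 1 − D₀(k_a−k_d)/(k_d L₀) = 0.9764,
t_c = ln(3.081 × 0.9764) / (0.986 − 0.320) = ln(3.009) / 0.6660 = 1.101/0.6660 = 1.654 d.
D_c = (k_d/k_a) L₀ e^(−k_d t_c) = (0.320/0.986) × 38.6 × e^(−0.320×1.654) = 0.3245 × 38.6 × 0.5890 = 7.379 mg/L.
Minimum DO = C_s − D_c = 7.76 − 7.379 = 0.3808 mg/L.
x_c = v t_c = 0.940 m/s × 1.654 d × 86400 s/d = 134300 m ≈ 134 km.

t_c ≈ 1.65 d; D_c ≈ 7.38 mg/L; min DO ≈ 0.381 mg/L; x_c ≈ 134 km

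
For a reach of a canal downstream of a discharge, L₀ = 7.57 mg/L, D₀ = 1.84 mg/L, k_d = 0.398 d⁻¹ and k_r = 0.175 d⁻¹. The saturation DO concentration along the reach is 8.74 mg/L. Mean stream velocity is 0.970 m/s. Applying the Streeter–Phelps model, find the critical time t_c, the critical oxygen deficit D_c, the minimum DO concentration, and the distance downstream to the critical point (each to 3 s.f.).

t_c ≈ 3.11 d; D_c ≈ 4.99 mg/L; min DO ≈ 3.75 mg/L; x_c ≈ 261 km

t_c = [1/(k_r−k_d)] ln[(k_r/k_d)(1 − D₀(k_r−k_d)/(k_d L₀))]
= [1/(0.175−0.398)] ln[(0.175/0.398)(1 − 1.84×-0.2230/(0.398×7.57))]
= (1/-0.2230) ln[0.4397 × 1.136] = -4.484 × ln(0.4996) = -4.484 × -0.6940 = 3.112 d.
D_c = (k_d/k_r) L₀ e^(−k_d t_c) = (0.398/0.175) × 7.57 × e^(−0.398×3.112) = 2.274 × 7.57 × 0.2898 = 4.989 mg/L.
Minimum DO = C_s − D_c = 8.74 − 4.989 = 3.751 mg/L.
x_c = v t_c = 0.970 m/s × 3.112 d × 86400 s/d = 260800 m ≈ 261 km.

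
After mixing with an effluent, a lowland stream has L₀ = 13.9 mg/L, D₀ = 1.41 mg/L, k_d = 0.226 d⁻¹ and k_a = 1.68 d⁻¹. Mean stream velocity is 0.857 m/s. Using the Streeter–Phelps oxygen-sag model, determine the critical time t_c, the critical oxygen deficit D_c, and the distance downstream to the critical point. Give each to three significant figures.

t_c ≈ 0.652 d; D_c ≈ 1.61 mg/L; x_c ≈ 48.3 km

At the critical point dD/dt = 0, so k_d L₀ e^(−k_d t) = k_a D. Substituting D(t) from the Streeter–Phelps equation and solving for t gives
t_c = ln[(k_a/k_d)(1 − D₀(k_a−k_d)/(k_d L₀))] / (k_a−k_d).
Here k_a−k_d = 1.454 d⁻¹ and 1 − D₀(k_a−k_d)/(k_d L₀) = 1 − 1.41×1.454/(0.226×13.9) = 0.3474, so
t_c = ln(7.434 × 0.3474) / 1.454 = 0.9487 / 1.454 = 0.6525 d.
D_c = (k_d/k_a) L₀ e^(−k_d t_c) = (0.226/1.68) × 13.9 × e^(−0.226×0.6525) = 0.1345 × 13.9 × 0.8629 = 1.614 mg/L.
x_c = v t_c = 0.857 m/s × 0.6525 d × 86400 s/d = 48310 m ≈ 48.3 km.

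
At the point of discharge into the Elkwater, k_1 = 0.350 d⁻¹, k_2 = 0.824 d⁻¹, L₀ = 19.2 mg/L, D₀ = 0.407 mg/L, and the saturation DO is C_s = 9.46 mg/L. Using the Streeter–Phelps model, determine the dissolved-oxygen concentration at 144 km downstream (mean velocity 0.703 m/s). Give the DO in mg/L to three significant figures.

DO ≈ 5.23 mg/L

Travel time t = x/v = 144 km / (0.703 m/s) = 144000 m / 0.703 m/s = 204800 s = 2.371 d.
k_1 L₀/(k_2−k_1) = 0.350×19.2/(0.824−0.350) = 6.720/0.4740 = 14.18 mg/L.
e^(−k_1 t) = e^(−0.350×2.371) = 0.4361; e^(−k_2 t) = e^(−0.824×2.371) = 0.1418.
D = 14.18 × (0.4361 − 0.1418) + 0.407 × 0.1418 = 4.173 + 0.05770 = 4.231 mg/L.
DO = C_s − D = 9.46 − 4.231 = 5.229 mg/L.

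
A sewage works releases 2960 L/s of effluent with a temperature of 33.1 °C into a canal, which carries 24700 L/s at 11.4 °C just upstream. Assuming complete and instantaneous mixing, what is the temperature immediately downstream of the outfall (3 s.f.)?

13.7 °C

Flow-weighted mixing: C = (Q_r C_r + Q_w C_w)/(Q_r + Q_w)
= (24700×11.4 + 2960×33.1)/(24700 + 2960) = 379600/27660 = 13.72 °C.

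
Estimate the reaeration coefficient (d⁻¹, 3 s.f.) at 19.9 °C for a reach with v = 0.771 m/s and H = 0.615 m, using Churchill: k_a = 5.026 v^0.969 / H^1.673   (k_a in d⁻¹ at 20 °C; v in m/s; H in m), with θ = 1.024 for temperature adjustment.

k_a(20) = 5.026 × 0.771^0.969 / 0.615^1.673 = 5.026 × 0.7772 / 0.4434 = 8.810 d⁻¹.
k_a(19.9) = 8.810 × 1.024^(19.9−20) = 8.810 × 0.9976 = 8.789 d⁻¹.

k_a ≈ 8.79 d⁻¹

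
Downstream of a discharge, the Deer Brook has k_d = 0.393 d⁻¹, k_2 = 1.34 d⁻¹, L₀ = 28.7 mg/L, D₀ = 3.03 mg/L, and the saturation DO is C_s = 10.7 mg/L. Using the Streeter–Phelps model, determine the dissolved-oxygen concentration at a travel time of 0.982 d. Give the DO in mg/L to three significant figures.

k_d L₀/(k_2−k_d) = 0.393×28.7/(1.34−0.393) = 11.28/0.9470 = 11.91 mg/L.
e^(−k_d t) = e^(−0.393×0.9820) = 0.6798; e^(−k_2 t) = e^(−1.34×0.9820) = 0.2682.
D = 11.91 × (0.6798 − 0.2682) + 3.03 × 0.2682 = 4.902 + 0.8128 = 5.715 mg/L.
DO = C_s − D = 10.7 − 5.715 = 4.985 mg/L.

DO ≈ 4.99 mg/L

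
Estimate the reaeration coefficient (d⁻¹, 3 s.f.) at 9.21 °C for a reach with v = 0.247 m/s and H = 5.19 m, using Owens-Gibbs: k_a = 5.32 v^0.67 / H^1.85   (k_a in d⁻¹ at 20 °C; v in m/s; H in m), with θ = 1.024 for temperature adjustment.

k_a(20) = 5.32 × 0.247^0.67 / 5.19^1.85 = 5.32 × 0.3918 / 21.04 = 0.09907 d⁻¹.
k_a(9.21) = 0.09907 × 1.024^(9.21−20) = 0.09907 × 0.7742 = 0.07670 d⁻¹.

k_a ≈ 0.0767 d⁻¹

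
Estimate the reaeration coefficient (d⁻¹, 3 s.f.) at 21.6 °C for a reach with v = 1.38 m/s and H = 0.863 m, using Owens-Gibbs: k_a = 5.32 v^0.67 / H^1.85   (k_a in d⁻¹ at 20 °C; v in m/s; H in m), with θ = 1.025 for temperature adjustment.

k_a ≈ 9.02 d⁻¹

k_a(20) = 5.32 × 1.38^0.67 / 0.863^1.85 = 5.32 × 1.241 / 0.7614 = 8.670 d⁻¹.
k_a(21.6) = 8.670 × 1.025^(21.6−20) = 8.670 × 1.040 = 9.019 d⁻¹.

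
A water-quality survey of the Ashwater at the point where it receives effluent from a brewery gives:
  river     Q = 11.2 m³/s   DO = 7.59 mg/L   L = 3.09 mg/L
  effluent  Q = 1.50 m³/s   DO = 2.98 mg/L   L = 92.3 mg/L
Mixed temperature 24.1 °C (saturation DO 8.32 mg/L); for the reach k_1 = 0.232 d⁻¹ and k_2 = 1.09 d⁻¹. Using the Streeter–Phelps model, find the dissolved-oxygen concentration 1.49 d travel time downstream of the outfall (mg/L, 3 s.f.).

DO ≈ 6.19 mg/L

Mixed DO = (11.2×7.59 + 1.50×2.98)/(11.2+1.50) = 89.48/12.70 = 7.046 mg/L.
Mixed L₀ = (11.2×3.09 + 1.50×92.3)/(12.70) = 173.1/12.70 = 13.63 mg/L.
Initial deficit D₀ = C_s − DO₀ = 8.32 − 7.046 = 1.274 mg/L.
D(1.49) = [0.232×13.63/(1.09−0.232)](e^(−0.232×1.49) − e^(−1.09×1.49)) + 1.274 e^(−1.09×1.49)
= 3.685 × (0.7077 − 0.1971) + 1.274 × 0.1971 = 2.133 mg/L.
DO = 8.32 − 2.133 = 6.187 mg/L.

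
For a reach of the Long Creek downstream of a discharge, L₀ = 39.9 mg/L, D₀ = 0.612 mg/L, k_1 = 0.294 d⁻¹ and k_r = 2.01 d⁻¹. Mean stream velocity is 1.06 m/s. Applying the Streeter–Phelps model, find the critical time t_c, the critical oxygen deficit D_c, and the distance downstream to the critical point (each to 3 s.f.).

With k_r/k_1 = 6.837 and 1 − D₀(k_r−k_1)/(k_1 L₀) = 0.9105,
t_c = ln(6.837 × 0.9105) / (2.01 − 0.294) = ln(6.225) / 1.716 = 1.829/1.716 = 1.066 d.
D_c = (k_1/k_r) L₀ e^(−k_1 t_c) = (0.294/2.01) × 39.9 × e^(−0.294×1.066) = 0.1463 × 39.9 × 0.7310 = 4.266 mg/L.
x_c = v t_c = 1.06 m/s × 1.066 d × 86400 s/d = 97590 m ≈ 97.6 km.

t_c ≈ 1.07 d; D_c ≈ 4.27 mg/L; x_c ≈ 97.6 km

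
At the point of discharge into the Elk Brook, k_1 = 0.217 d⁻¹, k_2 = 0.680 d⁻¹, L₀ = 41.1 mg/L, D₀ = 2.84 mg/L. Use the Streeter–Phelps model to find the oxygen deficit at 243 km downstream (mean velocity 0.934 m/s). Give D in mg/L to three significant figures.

D ≈ 7.90 mg/L

Travel time t = x/v = 243 km / (0.934 m/s) = 243000 m / 0.934 m/s = 260200 s = 3.011 d.
k_1 L₀/(k_2−k_1) = 0.217×41.1/(0.680−0.217) = 8.919/0.4630 = 19.26 mg/L.
e^(−k_1 t) = e^(−0.217×3.011) = 0.5203; e^(−k_2 t) = e^(−0.680×3.011) = 0.1290.
D = 19.26 × (0.5203 − 0.1290) + 2.84 × 0.1290 = 7.536 + 0.3665 = 7.902 mg/L.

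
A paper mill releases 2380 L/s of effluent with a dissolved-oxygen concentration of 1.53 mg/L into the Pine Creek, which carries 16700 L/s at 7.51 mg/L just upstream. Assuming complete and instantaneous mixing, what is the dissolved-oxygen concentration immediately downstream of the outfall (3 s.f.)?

Flow-weighted mixing: C = (Q_r C_r + Q_w C_w)/(Q_r + Q_w)
= (16700×7.51 + 2380×1.53)/(16700 + 2380) = 129100/19080 = 6.764 mg/L.

6.76 mg/L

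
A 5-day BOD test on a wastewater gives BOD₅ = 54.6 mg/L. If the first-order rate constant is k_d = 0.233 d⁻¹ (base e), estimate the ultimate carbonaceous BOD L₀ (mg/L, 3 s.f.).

BOD₅ = L₀(1 − e^(−5k_d)) ⇒ L₀ = BOD₅ / (1 − e^(−5×0.233))
= 54.6 / (1 − 0.3119) = 54.6 / 0.6881 = 79.35 mg/L.

L₀ ≈ 79.4 mg/L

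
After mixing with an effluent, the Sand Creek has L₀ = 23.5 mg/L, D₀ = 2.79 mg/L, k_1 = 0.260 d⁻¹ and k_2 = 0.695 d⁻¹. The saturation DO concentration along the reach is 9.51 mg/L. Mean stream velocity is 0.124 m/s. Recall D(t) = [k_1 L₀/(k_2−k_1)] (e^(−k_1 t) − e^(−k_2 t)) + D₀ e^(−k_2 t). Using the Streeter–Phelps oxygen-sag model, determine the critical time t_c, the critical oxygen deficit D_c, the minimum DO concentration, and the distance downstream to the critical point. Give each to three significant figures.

t_c = [1/(k_2−k_1)] ln[(k_2/k_1)(1 − D₀(k_2−k_1)/(k_1 L₀))]
= [1/(0.695−0.260)] ln[(0.695/0.260)(1 − 2.79×0.4350/(0.260×23.5))]
= (1/0.4350) ln[2.673 × 0.8014] = 2.299 × ln(2.142) = 2.299 × 0.7618 = 1.751 d.
D_c = (k_1/k_2) L₀ e^(−k_1 t_c) = (0.260/0.695) × 23.5 × e^(−0.260×1.751) = 0.3741 × 23.5 × 0.6342 = 5.576 mg/L.
Minimum DO = C_s − D_c = 9.51 − 5.576 = 3.934 mg/L.
x_c = v t_c = 0.124 m/s × 1.751 d × 86400 s/d = 18760 m ≈ 18.8 km.

t_c ≈ 1.75 d; D_c ≈ 5.58 mg/L; min DO ≈ 3.93 mg/L; x_c ≈ 18.8 km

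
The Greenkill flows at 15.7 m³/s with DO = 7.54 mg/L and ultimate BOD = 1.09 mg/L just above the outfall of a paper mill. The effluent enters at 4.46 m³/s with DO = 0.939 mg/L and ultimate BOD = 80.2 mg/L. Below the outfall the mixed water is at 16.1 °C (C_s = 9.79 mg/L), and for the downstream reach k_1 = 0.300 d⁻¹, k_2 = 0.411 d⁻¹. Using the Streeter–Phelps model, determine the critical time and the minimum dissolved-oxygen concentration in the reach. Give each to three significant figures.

t_c ≈ 2.15 d; minimum DO ≈ 2.66 mg/L

Mixed DO = (15.7×7.54 + 4.46×0.939)/(15.7+4.46) = 122.6/20.16 = 6.080 mg/L.
Mixed L₀ = (15.7×1.09 + 4.46×80.2)/(20.16) = 374.8/20.16 = 18.59 mg/L.
Initial deficit D₀ = C_s − DO₀ = 9.79 − 6.080 = 3.710 mg/L.
t_c = (1/0.1110) ln[(0.411/0.300)(1 − 3.710×0.1110/(0.300×18.59))] = 9.009 × ln(1.269) = 2.145 d.
D_c = (0.300/0.411) × 18.59 × e^(−0.300×2.145) = 0.7299 × 18.59 × 0.5254 = 7.130 mg/L.
Minimum DO = 9.79 − 7.130 = 2.660 mg/L.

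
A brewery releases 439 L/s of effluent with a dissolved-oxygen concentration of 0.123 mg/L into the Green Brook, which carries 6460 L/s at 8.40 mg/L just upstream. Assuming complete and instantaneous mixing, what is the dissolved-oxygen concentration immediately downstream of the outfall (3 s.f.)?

7.87 mg/L

Flow-weighted mixing: C = (Q_r C_r + Q_w C_w)/(Q_r + Q_w)
= (6460×8.40 + 439×0.123)/(6460 + 439) = 54320/6899 = 7.873 mg/L.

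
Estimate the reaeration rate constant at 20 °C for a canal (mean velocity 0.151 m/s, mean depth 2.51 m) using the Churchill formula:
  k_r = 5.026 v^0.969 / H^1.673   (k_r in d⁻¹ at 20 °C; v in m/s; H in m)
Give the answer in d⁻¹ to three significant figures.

k_r ≈ 0.173 d⁻¹

k_r = 5.026 × 0.151^0.969 / 2.51^1.673 = 5.026 × 0.1601 / 4.663 = 0.1726 d⁻¹.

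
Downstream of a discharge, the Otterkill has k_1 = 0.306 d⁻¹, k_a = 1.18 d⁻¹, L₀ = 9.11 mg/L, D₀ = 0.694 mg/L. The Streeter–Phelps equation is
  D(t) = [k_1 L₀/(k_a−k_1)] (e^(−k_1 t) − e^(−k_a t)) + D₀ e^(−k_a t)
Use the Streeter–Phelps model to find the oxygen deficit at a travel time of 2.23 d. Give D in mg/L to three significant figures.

D ≈ 1.43 mg/L

k_1 L₀/(k_a−k_1) = 0.306×9.11/(1.18−0.306) = 2.788/0.8740 = 3.190 mg/L.
e^(−k_1 t) = e^(−0.306×2.230) = 0.5054; e^(−k_a t) = e^(−1.18×2.230) = 0.07198.
D = 3.190 × (0.5054 − 0.07198) + 0.694 × 0.07198 = 1.382 + 0.04995 = 1.432 mg/L.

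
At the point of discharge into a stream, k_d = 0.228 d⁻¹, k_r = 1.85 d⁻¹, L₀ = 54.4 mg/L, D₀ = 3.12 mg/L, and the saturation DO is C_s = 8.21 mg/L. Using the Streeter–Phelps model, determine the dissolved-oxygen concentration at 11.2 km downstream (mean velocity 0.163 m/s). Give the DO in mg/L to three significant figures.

Travel time t = x/v = 11.2 km / (0.163 m/s) = 11200 m / 0.163 m/s = 68710 s = 0.7953 d.
k_d L₀/(k_r−k_d) = 0.228×54.4/(1.85−0.228) = 12.40/1.622 = 7.647 mg/L.
e^(−k_d t) = e^(−0.228×0.7953) = 0.8342; e^(−k_r t) = e^(−1.85×0.7953) = 0.2296.
D = 7.647 × (0.8342 − 0.2296) + 3.12 × 0.2296 = 4.623 + 0.7165 = 5.339 mg/L.
DO = C_s − D = 8.21 − 5.339 = 2.871 mg/L.

DO ≈ 2.87 mg/L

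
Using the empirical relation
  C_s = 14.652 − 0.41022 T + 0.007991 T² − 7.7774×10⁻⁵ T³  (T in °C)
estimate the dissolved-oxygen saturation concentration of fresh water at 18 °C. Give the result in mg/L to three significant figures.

C_s = 14.652 − 0.41022×18 + 0.007991×18² − 7.7774×10⁻⁵×18³ = 9.404 mg/L.

C_s ≈ 9.40 mg/L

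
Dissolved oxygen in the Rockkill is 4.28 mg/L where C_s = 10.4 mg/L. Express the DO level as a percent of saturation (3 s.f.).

41.2 % saturation

% saturation = C/C_s × 100 = 4.28/10.4 × 100 = 41.2 %.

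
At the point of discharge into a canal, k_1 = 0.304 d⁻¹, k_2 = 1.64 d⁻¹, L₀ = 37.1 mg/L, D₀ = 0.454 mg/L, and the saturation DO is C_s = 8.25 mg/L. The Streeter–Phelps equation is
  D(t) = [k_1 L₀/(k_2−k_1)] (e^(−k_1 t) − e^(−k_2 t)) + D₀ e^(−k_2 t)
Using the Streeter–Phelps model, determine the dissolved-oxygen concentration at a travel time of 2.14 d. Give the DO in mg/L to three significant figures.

k_1 L₀/(k_2−k_1) = 0.304×37.1/(1.64−0.304) = 11.28/1.336 = 8.442 mg/L.
e^(−k_1 t) = e^(−0.304×2.140) = 0.5218; e^(−k_2 t) = e^(−1.64×2.140) = 0.02991.
D = 8.442 × (0.5218 − 0.02991) + 0.454 × 0.02991 = 4.152 + 0.01358 = 4.166 mg/L.
DO = C_s − D = 8.25 − 4.166 = 4.084 mg/L.

DO ≈ 4.08 mg/L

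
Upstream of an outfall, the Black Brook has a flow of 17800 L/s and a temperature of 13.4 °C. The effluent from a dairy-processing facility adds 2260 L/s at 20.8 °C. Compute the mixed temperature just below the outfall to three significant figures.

14.2 °C

Flow-weighted mixing: C = (Q_r C_r + Q_w C_w)/(Q_r + Q_w)
= (17800×13.4 + 2260×20.8)/(17800 + 2260) = 285500/20060 = 14.23 °C.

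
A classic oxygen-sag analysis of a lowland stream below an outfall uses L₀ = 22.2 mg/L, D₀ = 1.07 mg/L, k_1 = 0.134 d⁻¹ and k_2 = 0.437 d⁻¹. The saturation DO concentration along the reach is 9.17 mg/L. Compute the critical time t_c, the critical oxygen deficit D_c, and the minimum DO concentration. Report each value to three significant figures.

t_c ≈ 3.52 d; D_c ≈ 4.25 mg/L; min DO ≈ 4.92 mg/L

With k_2/k_1 = 3.261 and 1 − D₀(k_2−k_1)/(k_1 L₀) = 0.8910,
t_c = ln(3.261 × 0.8910) / (0.437 − 0.134) = ln(2.906) / 0.3030 = 1.067/0.3030 = 3.520 d.
D_c = (k_1/k_2) L₀ e^(−k_1 t_c) = (0.134/0.437) × 22.2 × e^(−0.134×3.520) = 0.3066 × 22.2 × 0.6239 = 4.247 mg/L.
Minimum DO = C_s − D_c = 9.17 − 4.247 = 4.923 mg/L.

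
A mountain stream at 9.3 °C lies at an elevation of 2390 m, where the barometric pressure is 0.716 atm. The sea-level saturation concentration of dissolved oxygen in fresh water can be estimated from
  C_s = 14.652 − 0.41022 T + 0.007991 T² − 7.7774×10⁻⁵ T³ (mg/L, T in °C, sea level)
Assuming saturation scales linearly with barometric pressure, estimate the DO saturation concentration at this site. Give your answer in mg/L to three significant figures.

C_s ≈ 8.21 mg/L

At sea level: C_s = 14.652 − 0.41022×9.3 + 0.007991×9.3² − 7.7774×10⁻⁵×9.3³ = 11.47 mg/L.
Pressure correction: C_s' = 11.47 × 0.716 = 8.209 mg/L.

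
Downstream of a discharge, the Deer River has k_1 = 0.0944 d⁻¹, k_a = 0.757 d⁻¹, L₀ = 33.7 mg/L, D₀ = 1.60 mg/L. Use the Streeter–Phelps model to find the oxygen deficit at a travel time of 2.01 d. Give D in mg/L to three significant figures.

k_1 L₀/(k_a−k_1) = 0.0944×33.7/(0.757−0.0944) = 3.181/0.6626 = 4.801 mg/L.
e^(−k_1 t) = e^(−0.0944×2.010) = 0.8272; e^(−k_a t) = e^(−0.757×2.010) = 0.2184.
D = 4.801 × (0.8272 − 0.2184) + 1.60 × 0.2184 = 2.923 + 0.3494 = 3.272 mg/L.

D ≈ 3.27 mg/L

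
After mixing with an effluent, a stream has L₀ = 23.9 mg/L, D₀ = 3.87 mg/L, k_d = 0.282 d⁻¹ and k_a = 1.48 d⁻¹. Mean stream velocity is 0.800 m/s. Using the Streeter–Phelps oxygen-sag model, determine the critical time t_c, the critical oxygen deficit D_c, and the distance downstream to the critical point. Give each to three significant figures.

t_c = [1/(k_a−k_d)] ln[(k_a/k_d)(1 − D₀(k_a−k_d)/(k_d L₀))]
= [1/(1.48−0.282)] ln[(1.48/0.282)(1 − 3.87×1.198/(0.282×23.9))]
= (1/1.198) ln[5.248 × 0.3121] = 0.8347 × ln(1.638) = 0.8347 × 0.4935 = 0.4119 d.
D_c = (k_d/k_a) L₀ e^(−k_d t_c) = (0.282/1.48) × 23.9 × e^(−0.282×0.4119) = 0.1905 × 23.9 × 0.8903 = 4.054 mg/L.
x_c = v t_c = 0.800 m/s × 0.4119 d × 86400 s/d = 28470 m ≈ 28.5 km.

t_c ≈ 0.412 d; D_c ≈ 4.05 mg/L; x_c ≈ 28.5 km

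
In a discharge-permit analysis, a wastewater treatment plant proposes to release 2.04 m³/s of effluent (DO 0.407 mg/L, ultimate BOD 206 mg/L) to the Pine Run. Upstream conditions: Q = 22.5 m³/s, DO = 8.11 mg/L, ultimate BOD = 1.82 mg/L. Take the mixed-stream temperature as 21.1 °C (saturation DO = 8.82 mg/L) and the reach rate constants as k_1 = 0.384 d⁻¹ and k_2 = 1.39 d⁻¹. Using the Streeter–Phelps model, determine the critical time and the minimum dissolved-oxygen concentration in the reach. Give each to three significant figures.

t_c ≈ 1.07 d; minimum DO ≈ 5.38 mg/L

Mixed DO = (22.5×8.11 + 2.04×0.407)/(22.5+2.04) = 183.3/24.54 = 7.470 mg/L.
Mixed L₀ = (22.5×1.82 + 2.04×206)/(24.54) = 461.2/24.54 = 18.79 mg/L.
Initial deficit D₀ = C_s − DO₀ = 8.82 − 7.470 = 1.350 mg/L.
t_c = (1/1.006) ln[(1.39/0.384)(1 − 1.350×1.006/(0.384×18.79))] = 0.9940 × ln(2.938) = 1.071 d.
D_c = (0.384/1.39) × 18.79 × e^(−0.384×1.071) = 0.2763 × 18.79 × 0.6627 = 3.441 mg/L.
Minimum DO = 8.82 − 3.441 = 5.379 mg/L.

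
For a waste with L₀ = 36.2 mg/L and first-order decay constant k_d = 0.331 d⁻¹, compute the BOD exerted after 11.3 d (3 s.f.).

y ≈ 35.3 mg/L

y_t = L₀(1 − e^(−k_d t)) = 36.2 × (1 − e^(−0.331×11.3))
= 36.2 × (1 − 0.02375) = 36.2 × 0.9763 = 35.34 mg/L.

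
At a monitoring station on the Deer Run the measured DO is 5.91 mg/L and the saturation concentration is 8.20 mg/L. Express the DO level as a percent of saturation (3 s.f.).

72.1 % saturation

% saturation = C/C_s × 100 = 5.91/8.20 × 100 = 72.1 %.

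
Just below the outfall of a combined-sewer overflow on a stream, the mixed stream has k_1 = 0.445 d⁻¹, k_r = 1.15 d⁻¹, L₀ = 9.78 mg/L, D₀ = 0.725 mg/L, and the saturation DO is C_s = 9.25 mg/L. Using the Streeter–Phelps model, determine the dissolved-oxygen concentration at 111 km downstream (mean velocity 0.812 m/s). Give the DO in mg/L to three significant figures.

Travel time t = x/v = 111 km / (0.812 m/s) = 111000 m / 0.812 m/s = 136700 s = 1.582 d.
k_1 L₀/(k_r−k_1) = 0.445×9.78/(1.15−0.445) = 4.352/0.7050 = 6.173 mg/L.
e^(−k_1 t) = e^(−0.445×1.582) = 0.4946; e^(−k_r t) = e^(−1.15×1.582) = 0.1621.
D = 6.173 × (0.4946 − 0.1621) + 0.725 × 0.1621 = 2.052 + 0.1175 = 2.170 mg/L.
DO = C_s − D = 9.25 − 2.170 = 7.080 mg/L.

DO ≈ 7.08 mg/L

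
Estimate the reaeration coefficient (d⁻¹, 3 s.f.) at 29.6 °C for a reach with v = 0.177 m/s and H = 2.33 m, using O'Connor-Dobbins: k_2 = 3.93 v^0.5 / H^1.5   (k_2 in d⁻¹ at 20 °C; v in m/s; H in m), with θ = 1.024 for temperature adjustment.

k_2(20) = 3.93 × 0.177^0.5 / 2.33^1.5 = 3.93 × 0.4207 / 3.557 = 0.4649 d⁻¹.
k_2(29.6) = 0.4649 × 1.024^(29.6−20) = 0.4649 × 1.256 = 0.5837 d⁻¹.

k_2 ≈ 0.584 d⁻¹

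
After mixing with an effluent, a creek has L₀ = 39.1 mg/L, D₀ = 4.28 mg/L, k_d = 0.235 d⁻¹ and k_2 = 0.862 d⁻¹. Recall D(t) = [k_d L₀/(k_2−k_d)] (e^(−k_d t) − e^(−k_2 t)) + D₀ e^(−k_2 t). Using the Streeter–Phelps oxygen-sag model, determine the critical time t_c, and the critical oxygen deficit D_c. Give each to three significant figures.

At the critical point dD/dt = 0, so k_d L₀ e^(−k_d t) = k_2 D. Substituting D(t) from the Streeter–Phelps equation and solving for t gives
t_c = ln[(k_2/k_d)(1 − D₀(k_2−k_d)/(k_d L₀))] / (k_2−k_d).
Here k_2−k_d = 0.6270 d⁻¹ and 1 − D₀(k_2−k_d)/(k_d L₀) = 1 − 4.28×0.6270/(0.235×39.1) = 0.7079, so
t_c = ln(3.668 × 0.7079) / 0.6270 = 0.9543 / 0.6270 = 1.522 d.
D_c = (k_d/k_2) L₀ e^(−k_d t_c) = (0.235/0.862) × 39.1 × e^(−0.235×1.522) = 0.2726 × 39.1 × 0.6993 = 7.454 mg/L.

t_c ≈ 1.52 d; D_c ≈ 7.45 mg/L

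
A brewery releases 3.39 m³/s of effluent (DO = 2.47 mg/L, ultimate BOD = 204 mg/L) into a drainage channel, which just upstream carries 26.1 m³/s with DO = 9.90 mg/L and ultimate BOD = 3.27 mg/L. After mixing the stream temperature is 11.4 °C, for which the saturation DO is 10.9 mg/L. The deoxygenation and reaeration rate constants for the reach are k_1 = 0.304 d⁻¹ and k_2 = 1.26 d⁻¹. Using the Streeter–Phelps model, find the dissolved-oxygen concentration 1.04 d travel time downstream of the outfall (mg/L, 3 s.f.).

Mixed DO = (26.1×9.90 + 3.39×2.47)/(26.1+3.39) = 266.8/29.49 = 9.046 mg/L.
Mixed L₀ = (26.1×3.27 + 3.39×204)/(29.49) = 776.9/29.49 = 26.34 mg/L.
Initial deficit D₀ = C_s − DO₀ = 10.9 − 9.046 = 1.854 mg/L.
D(1.04) = [0.304×26.34/(1.26−0.304)](e^(−0.304×1.04) − e^(−1.26×1.04)) + 1.854 e^(−1.26×1.04)
= 8.377 × (0.7289 − 0.2697) + 1.854 × 0.2697 = 4.347 mg/L.
DO = 10.9 − 4.347 = 6.553 mg/L.

DO ≈ 6.55 mg/L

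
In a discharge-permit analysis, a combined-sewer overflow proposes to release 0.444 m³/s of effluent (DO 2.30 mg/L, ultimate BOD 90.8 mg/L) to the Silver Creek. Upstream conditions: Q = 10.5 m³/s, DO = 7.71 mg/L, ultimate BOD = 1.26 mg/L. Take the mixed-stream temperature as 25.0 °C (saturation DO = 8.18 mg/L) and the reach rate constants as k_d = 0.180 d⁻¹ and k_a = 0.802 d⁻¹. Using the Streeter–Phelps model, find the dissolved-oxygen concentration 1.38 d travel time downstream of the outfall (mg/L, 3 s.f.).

Mixed DO = (10.5×7.71 + 0.444×2.30)/(10.5+0.444) = 81.98/10.94 = 7.491 mg/L.
Mixed L₀ = (10.5×1.26 + 0.444×90.8)/(10.94) = 53.55/10.94 = 4.893 mg/L.
Initial deficit D₀ = C_s − DO₀ = 8.18 − 7.491 = 0.6895 mg/L.
D(1.38) = [0.180×4.893/(0.802−0.180)](e^(−0.180×1.38) − e^(−0.802×1.38)) + 0.6895 e^(−0.802×1.38)
= 1.416 × (0.7800 − 0.3306) + 0.6895 × 0.3306 = 0.8643 mg/L.
DO = 8.18 − 0.8643 = 7.316 mg/L.

DO ≈ 7.32 mg/L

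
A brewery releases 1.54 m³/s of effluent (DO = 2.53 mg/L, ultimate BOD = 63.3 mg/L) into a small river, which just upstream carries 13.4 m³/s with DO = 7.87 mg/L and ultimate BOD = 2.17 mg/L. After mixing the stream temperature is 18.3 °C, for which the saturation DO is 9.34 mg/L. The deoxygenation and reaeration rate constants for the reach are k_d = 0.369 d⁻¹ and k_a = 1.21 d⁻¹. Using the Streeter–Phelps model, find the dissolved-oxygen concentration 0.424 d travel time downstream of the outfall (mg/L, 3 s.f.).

Mixed DO = (13.4×7.87 + 1.54×2.53)/(13.4+1.54) = 109.4/14.94 = 7.320 mg/L.
Mixed L₀ = (13.4×2.17 + 1.54×63.3)/(14.94) = 126.6/14.94 = 8.471 mg/L.
Initial deficit D₀ = C_s − DO₀ = 9.34 − 7.320 = 2.020 mg/L.
D(0.424) = [0.369×8.471/(1.21−0.369)](e^(−0.369×0.424) − e^(−1.21×0.424)) + 2.020 e^(−1.21×0.424)
= 3.717 × (0.8552 − 0.5987) + 2.020 × 0.5987 = 2.163 mg/L.
DO = 9.34 − 2.163 = 7.177 mg/L.

DO ≈ 7.18 mg/L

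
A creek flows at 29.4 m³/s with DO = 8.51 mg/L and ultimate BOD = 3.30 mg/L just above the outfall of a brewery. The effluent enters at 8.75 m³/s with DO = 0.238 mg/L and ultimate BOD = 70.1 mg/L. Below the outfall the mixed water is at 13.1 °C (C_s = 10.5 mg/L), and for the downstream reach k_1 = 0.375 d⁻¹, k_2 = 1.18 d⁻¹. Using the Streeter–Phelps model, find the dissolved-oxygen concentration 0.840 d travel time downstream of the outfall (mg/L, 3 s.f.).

DO ≈ 5.95 mg/L

Mixed DO = (29.4×8.51 + 8.75×0.238)/(29.4+8.75) = 252.3/38.15 = 6.613 mg/L.
Mixed L₀ = (29.4×3.30 + 8.75×70.1)/(38.15) = 710.4/38.15 = 18.62 mg/L.
Initial deficit D₀ = C_s − DO₀ = 10.5 − 6.613 = 3.887 mg/L.
D(0.840) = [0.375×18.62/(1.18−0.375)](e^(−0.375×0.840) − e^(−1.18×0.840)) + 3.887 e^(−1.18×0.840)
= 8.674 × (0.7298 − 0.3711) + 3.887 × 0.3711 = 4.554 mg/L.
DO = 10.5 − 4.554 = 5.946 mg/L.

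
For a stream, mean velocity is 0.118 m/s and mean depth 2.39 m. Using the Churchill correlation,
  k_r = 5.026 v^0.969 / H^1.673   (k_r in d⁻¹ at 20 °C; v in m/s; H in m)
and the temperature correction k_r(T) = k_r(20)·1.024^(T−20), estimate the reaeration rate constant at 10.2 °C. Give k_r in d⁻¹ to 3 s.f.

k_r(20) = 5.026 × 0.118^0.969 / 2.39^1.673 = 5.026 × 0.1261 / 4.296 = 0.1475 d⁻¹.
k_r(10.2) = 0.1475 × 1.024^(10.2−20) = 0.1475 × 0.7926 = 0.1169 d⁻¹.

k_r ≈ 0.117 d⁻¹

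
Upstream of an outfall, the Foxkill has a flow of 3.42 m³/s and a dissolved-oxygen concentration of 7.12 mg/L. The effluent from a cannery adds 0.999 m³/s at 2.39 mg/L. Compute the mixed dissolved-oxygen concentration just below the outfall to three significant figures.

Flow-weighted mixing: C = (Q_r C_r + Q_w C_w)/(Q_r + Q_w)
= (3.42×7.12 + 0.999×2.39)/(3.42 + 0.999) = 26.74/4.419 = 6.051 mg/L.

6.05 mg/L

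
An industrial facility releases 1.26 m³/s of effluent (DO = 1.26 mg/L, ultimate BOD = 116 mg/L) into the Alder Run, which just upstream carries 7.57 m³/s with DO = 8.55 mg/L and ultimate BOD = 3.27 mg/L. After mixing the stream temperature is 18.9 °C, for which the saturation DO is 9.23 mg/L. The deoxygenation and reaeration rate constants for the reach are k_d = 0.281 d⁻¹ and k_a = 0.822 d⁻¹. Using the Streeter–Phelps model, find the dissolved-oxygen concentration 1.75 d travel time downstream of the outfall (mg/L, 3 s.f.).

DO ≈ 5.06 mg/L

Mixed DO = (7.57×8.55 + 1.26×1.26)/(7.57+1.26) = 66.31/8.830 = 7.510 mg/L.
Mixed L₀ = (7.57×3.27 + 1.26×116)/(8.830) = 170.9/8.830 = 19.36 mg/L.
Initial deficit D₀ = C_s − DO₀ = 9.23 − 7.510 = 1.720 mg/L.
D(1.75) = [0.281×19.36/(0.822−0.281)](e^(−0.281×1.75) − e^(−0.822×1.75)) + 1.720 e^(−0.822×1.75)
= 10.05 × (0.6116 − 0.2373) + 1.720 × 0.2373 = 4.171 mg/L.
DO = 9.23 − 4.171 = 5.059 mg/L.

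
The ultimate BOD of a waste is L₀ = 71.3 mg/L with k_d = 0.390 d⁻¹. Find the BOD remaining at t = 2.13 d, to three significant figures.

L ≈ 31.1 mg/L

L_t = L₀ e^(−k_d t) = 71.3 × e^(−0.390×2.13) = 71.3 × 0.4357 = 31.07 mg/L.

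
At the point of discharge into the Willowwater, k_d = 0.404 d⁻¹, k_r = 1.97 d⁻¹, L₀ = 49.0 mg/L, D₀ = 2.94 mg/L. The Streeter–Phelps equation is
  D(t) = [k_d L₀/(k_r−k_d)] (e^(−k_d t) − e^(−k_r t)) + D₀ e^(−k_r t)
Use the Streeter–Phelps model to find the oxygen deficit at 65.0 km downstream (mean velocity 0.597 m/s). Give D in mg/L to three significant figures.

Travel time t = x/v = 65.0 km / (0.597 m/s) = 65000 m / 0.597 m/s = 108900 s = 1.260 d.
k_d L₀/(k_r−k_d) = 0.404×49.0/(1.97−0.404) = 19.80/1.566 = 12.64 mg/L.
e^(−k_d t) = e^(−0.404×1.260) = 0.6010; e^(−k_r t) = e^(−1.97×1.260) = 0.08353.
D = 12.64 × (0.6010 − 0.08353) + 2.94 × 0.08353 = 6.542 + 0.2456 = 6.787 mg/L.

D ≈ 6.79 mg/L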